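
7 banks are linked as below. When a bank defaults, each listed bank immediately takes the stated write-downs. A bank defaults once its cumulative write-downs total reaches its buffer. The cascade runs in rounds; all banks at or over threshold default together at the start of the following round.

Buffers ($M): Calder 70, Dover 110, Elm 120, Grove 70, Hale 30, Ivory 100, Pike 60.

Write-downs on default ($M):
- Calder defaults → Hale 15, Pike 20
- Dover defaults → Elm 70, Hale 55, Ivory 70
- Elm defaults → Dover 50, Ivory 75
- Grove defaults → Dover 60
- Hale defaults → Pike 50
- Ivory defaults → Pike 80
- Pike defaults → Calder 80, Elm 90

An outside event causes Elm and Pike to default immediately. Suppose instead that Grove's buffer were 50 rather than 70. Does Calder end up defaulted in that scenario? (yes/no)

With Grove's buffer at 50:
Round 1 — Elm, Pike default (initial).
  Calder: +80 → 80 ≥ 70
  Dover: +50 → 50 < 110
  Ivory: +75 → 75 < 100
Round 2 — Calder defaults.
  Hale: +15 → 15 < 30
No further defaults.

yes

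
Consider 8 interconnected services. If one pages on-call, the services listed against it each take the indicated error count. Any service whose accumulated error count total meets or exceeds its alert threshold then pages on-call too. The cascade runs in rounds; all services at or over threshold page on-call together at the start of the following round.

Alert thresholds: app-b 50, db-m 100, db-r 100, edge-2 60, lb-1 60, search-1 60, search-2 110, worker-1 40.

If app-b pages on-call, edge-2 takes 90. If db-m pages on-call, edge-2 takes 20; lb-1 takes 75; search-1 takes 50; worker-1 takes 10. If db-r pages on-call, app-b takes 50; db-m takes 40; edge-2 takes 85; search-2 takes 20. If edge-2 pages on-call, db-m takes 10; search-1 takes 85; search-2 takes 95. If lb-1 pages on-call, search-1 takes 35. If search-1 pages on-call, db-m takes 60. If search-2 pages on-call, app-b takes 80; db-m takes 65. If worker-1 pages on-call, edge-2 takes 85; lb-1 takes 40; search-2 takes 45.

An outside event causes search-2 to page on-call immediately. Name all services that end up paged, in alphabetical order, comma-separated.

Round 1 — search-2 pages on-call (initial).
  app-b: +80 → 80 ≥ 50
  db-m: +65 → 65 < 100
Round 2 — app-b pages on-call.
  edge-2: +90 → 90 ≥ 60
Round 3 — edge-2 pages on-call.
  db-m: +10 → 75 < 100
  search-1: +85 → 85 ≥ 60
Round 4 — search-1 pages on-call.
  db-m: +60 → 135 ≥ 100
Round 5 — db-m pages on-call.
  lb-1: +75 → 75 ≥ 60
  worker-1: +10 → 10 < 40
Round 6 — lb-1 pages on-call.
No further pages.

app-b, db-m, edge-2, lb-1, search-1, search-2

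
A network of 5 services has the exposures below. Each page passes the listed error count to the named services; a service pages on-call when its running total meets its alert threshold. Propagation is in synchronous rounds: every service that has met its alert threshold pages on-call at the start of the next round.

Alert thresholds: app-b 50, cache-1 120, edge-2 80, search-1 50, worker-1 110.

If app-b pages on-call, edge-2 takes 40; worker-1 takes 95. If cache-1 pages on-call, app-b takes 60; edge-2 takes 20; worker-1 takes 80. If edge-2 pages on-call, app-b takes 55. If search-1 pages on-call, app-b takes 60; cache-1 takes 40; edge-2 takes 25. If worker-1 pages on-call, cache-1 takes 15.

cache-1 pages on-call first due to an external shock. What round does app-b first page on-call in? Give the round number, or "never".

2

Round 1 — cache-1 pages on-call (initial).
  app-b: +60 → 60 ≥ 50
  edge-2: +20 → 20 < 80
  worker-1: +80 → 80 < 110
Round 2 — app-b pages on-call.
  edge-2: +40 → 60 < 80
  worker-1: +95 → 175 ≥ 110
Round 3 — worker-1 pages on-call.
No further pages.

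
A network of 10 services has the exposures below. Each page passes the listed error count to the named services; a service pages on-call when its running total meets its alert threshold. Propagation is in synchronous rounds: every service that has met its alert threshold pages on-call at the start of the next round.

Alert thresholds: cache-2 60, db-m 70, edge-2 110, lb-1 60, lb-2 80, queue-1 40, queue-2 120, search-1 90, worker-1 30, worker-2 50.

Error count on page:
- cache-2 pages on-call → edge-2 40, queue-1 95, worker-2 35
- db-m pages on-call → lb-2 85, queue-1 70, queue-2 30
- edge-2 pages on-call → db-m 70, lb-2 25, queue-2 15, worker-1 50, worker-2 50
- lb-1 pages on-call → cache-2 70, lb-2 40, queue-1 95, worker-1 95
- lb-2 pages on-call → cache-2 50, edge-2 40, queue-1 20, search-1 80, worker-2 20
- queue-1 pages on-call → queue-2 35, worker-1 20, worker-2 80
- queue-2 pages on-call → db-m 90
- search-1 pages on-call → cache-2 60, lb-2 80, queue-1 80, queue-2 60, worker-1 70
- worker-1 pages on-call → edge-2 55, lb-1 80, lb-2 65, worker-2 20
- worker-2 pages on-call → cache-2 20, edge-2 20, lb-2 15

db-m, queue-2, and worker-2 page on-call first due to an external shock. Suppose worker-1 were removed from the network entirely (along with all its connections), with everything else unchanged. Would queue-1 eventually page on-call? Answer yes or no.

yes

With worker-1 removed:
Round 1 — db-m, queue-2, worker-2 page on-call (initial).
  cache-2: +20 → 20 < 60
  edge-2: +20 → 20 < 110
  lb-2: +85+15 → 100 ≥ 80
  queue-1: +70 → 70 ≥ 40
Round 2 — lb-2, queue-1 page on-call.
  cache-2: +50 → 70 ≥ 60
  edge-2: +40 → 60 < 110
  search-1: +80 → 80 < 90
Round 3 — cache-2 pages on-call.
  edge-2: +40 → 100 < 110
No further pages.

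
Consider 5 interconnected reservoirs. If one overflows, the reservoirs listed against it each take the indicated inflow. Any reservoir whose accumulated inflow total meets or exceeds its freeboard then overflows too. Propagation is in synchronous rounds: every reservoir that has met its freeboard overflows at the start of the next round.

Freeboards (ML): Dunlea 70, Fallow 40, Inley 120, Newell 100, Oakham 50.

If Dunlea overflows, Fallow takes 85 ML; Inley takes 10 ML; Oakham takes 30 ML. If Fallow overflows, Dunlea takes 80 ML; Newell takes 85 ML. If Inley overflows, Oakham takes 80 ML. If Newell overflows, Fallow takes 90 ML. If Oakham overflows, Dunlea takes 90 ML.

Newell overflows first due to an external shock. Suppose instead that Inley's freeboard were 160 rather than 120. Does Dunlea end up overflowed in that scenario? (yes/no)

yes

With Inley's freeboard at 160:
Round 1 — Newell overflows (initial).
  Fallow: +90 → 90 ≥ 40
Round 2 — Fallow overflows.
  Dunlea: +80 → 80 ≥ 70
Round 3 — Dunlea overflows.
  Inley: +10 → 10 < 160
  Oakham: +30 → 30 < 50
No further overflows.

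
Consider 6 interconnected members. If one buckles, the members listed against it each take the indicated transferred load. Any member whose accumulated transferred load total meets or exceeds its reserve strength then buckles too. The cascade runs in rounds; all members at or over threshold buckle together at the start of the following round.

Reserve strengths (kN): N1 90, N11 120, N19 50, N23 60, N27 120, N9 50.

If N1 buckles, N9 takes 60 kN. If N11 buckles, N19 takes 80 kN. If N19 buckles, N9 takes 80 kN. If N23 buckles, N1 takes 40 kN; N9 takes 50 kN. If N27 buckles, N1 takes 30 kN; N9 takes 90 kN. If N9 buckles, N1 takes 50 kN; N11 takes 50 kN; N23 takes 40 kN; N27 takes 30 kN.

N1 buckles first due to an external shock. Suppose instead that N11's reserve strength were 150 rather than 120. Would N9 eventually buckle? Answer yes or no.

yes

With N11's reserve strength at 150:
Round 1 — N1 buckles (initial).
  N9: +60 → 60 ≥ 50
Round 2 — N9 buckles.
  N11: +50 → 50 < 150
  N23: +40 → 40 < 60
  N27: +30 → 30 < 120
No further bucklings.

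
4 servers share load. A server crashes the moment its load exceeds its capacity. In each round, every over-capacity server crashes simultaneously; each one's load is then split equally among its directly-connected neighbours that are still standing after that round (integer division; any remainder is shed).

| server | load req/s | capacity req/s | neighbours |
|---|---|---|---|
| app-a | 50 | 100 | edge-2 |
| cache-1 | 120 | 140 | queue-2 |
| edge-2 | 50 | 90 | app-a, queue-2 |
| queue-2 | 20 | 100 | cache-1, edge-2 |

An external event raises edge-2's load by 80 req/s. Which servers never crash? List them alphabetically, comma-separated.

Round 1 — edge-2 at 130 > 90. edge-2 crashes.
  edge-2 sheds 130 req/s to app-a, queue-2: 65 each.
    app-a: 50+65 = 115 > 100
    queue-2: 20+65 = 85 ≤ 100
Round 2 — app-a crashes.
  app-a sheds 115 req/s: no online neighbours, lost.
No further crashes.

cache-1, queue-2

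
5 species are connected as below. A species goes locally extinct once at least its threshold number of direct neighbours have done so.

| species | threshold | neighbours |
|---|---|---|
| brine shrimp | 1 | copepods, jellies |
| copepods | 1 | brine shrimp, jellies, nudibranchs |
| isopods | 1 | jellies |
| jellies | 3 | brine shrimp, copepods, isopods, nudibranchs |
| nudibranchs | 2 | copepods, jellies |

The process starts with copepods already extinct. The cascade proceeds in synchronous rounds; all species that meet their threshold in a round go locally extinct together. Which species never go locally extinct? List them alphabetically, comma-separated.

isopods, jellies, nudibranchs

Round 1 — copepods goes locally extinct (initial).
Round 2 — checking thresholds:
  brine shrimp: 1 of 2 neighbours ≥ 1, goes locally extinct.
  jellies: 1 of 4 neighbours < 3, holds.
  nudibranchs: 1 of 2 neighbours < 2, holds.
Round 3 — no new extinctions; cascade stops.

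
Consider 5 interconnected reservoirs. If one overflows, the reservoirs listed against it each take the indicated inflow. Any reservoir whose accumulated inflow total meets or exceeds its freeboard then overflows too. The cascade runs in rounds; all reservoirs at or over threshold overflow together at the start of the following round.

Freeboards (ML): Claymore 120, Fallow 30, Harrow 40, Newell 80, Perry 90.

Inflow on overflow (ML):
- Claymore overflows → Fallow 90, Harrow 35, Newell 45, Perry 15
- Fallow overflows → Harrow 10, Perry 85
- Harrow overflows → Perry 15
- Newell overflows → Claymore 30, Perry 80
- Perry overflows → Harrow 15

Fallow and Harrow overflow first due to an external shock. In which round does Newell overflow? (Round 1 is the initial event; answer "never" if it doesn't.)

never

Round 1 — Fallow, Harrow overflow (initial).
  Perry: +85+15 → 100 ≥ 90
Round 2 — Perry overflows.
No further overflows.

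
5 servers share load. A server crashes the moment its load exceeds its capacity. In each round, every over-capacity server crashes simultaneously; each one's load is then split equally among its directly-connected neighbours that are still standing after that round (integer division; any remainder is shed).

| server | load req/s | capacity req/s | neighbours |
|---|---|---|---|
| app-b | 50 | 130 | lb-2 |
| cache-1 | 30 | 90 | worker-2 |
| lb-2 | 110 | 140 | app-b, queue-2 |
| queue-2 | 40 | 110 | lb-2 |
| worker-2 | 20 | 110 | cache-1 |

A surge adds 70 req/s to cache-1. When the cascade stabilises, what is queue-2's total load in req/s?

40

Round 1 — cache-1 at 100 > 90. cache-1 crashes.
  cache-1 sheds 100 req/s to worker-2: 100 each.
    worker-2: 20+100 = 120 > 110
Round 2 — worker-2 crashes.
  worker-2 sheds 120 req/s: no online neighbours, lost.
No further crashes.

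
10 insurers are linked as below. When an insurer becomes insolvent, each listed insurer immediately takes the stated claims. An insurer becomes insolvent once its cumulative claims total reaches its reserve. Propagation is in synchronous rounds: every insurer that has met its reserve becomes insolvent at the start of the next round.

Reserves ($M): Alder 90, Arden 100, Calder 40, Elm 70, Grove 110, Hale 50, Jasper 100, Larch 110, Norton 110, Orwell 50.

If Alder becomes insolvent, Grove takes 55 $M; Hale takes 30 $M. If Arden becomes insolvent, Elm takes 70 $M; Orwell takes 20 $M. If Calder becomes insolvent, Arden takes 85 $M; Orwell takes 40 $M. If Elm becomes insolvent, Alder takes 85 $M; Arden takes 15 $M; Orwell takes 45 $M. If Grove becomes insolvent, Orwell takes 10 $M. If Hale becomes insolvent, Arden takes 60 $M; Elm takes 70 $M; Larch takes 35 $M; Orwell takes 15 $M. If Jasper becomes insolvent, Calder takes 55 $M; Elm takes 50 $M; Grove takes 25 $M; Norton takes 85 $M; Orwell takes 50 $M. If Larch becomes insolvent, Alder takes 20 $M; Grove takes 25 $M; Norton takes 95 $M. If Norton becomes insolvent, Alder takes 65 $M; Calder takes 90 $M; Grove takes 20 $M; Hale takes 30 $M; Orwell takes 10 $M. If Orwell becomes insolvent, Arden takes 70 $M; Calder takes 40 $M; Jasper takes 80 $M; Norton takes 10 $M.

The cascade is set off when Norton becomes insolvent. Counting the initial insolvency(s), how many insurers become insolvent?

7

Round 1 — Norton becomes insolvent (initial).
  Alder: +65 → 65 < 90
  Calder: +90 → 90 ≥ 40
  Grove: +20 → 20 < 110
  Hale: +30 → 30 < 50
  Orwell: +10 → 10 < 50
Round 2 — Calder becomes insolvent.
  Arden: +85 → 85 < 100
  Orwell: +40 → 50 ≥ 50
Round 3 — Orwell becomes insolvent.
  Arden: +70 → 155 ≥ 100
  Jasper: +80 → 80 < 100
Round 4 — Arden becomes insolvent.
  Elm: +70 → 70 ≥ 70
Round 5 — Elm becomes insolvent.
  Alder: +85 → 150 ≥ 90
Round 6 — Alder becomes insolvent.
  Grove: +55 → 75 < 110
  Hale: +30 → 60 ≥ 50
Round 7 — Hale becomes insolvent.
  Larch: +35 → 35 < 110
No further insolvencies.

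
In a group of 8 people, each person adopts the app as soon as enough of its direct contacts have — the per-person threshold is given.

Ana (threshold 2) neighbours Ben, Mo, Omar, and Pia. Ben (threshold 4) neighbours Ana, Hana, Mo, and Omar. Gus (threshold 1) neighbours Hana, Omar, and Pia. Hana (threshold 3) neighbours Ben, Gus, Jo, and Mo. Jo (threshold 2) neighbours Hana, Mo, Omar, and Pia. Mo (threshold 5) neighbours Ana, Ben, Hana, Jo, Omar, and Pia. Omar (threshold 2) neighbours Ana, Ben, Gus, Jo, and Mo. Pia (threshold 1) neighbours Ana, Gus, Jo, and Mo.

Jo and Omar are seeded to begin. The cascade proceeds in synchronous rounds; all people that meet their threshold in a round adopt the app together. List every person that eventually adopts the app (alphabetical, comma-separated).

Ana, Gus, Jo, Omar, Pia

Round 1 — Jo, Omar adopt the app (initial).
Round 2 — checking thresholds:
  Ana: 1 of 4 neighbours < 2, below threshold.
  Ben: 1 of 4 neighbours < 4, below threshold.
  Gus: 1 of 3 neighbours ≥ 1, adopts the app.
  Hana: 1 of 4 neighbours < 3, below threshold.
  Mo: 2 of 6 neighbours < 5, below threshold.
  Pia: 1 of 4 neighbours ≥ 1, adopts the app.
Round 3 — checking thresholds:
  Ana: 2 of 4 neighbours ≥ 2, adopts the app.
  Ben: 1 of 4 neighbours < 4, below threshold.
  Hana: 2 of 4 neighbours < 3, below threshold.
  Mo: 3 of 6 neighbours < 5, below threshold.
Round 4 — no new adoptions; cascade stops.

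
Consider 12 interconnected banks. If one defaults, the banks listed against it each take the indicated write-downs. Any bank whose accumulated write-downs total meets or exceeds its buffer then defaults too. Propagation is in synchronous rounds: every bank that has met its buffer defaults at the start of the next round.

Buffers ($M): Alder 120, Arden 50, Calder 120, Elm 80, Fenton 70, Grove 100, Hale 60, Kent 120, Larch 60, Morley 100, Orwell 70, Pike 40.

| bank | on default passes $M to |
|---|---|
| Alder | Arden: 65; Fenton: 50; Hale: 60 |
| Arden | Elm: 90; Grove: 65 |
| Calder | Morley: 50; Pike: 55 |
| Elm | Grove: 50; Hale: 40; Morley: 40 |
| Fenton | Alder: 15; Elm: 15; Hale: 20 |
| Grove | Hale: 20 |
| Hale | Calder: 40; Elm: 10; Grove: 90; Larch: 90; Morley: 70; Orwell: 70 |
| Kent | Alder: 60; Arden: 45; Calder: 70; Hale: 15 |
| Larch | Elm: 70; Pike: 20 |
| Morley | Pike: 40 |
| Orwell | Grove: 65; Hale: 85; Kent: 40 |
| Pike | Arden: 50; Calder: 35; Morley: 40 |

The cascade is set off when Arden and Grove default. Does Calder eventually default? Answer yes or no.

Round 1 — Arden, Grove default (initial).
  Elm: +90 → 90 ≥ 80
  Hale: +20 → 20 < 60
Round 2 — Elm defaults.
  Hale: +40 → 60 ≥ 60
  Morley: +40 → 40 < 100
Round 3 — Hale defaults.
  Calder: +40 → 40 < 120
  Larch: +90 → 90 ≥ 60
  Morley: +70 → 110 ≥ 100
  Orwell: +70 → 70 ≥ 70
Round 4 — Larch, Morley, Orwell default.
  Kent: +40 → 40 < 120
  Pike: +20+40 → 60 ≥ 40
Round 5 — Pike defaults.
  Calder: +35 → 75 < 120
No further defaults.

no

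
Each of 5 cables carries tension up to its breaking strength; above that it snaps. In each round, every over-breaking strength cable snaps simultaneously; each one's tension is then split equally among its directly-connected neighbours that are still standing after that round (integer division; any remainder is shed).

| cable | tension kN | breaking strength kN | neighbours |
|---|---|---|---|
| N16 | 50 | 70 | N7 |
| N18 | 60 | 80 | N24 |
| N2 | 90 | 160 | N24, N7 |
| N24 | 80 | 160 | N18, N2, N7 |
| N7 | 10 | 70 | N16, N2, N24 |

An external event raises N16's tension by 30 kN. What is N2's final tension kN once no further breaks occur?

Round 1 — N16 at 80 > 70. N16 snaps.
  N16 sheds 80 kN to N7: 80 each.
    N7: 10+80 = 90 > 70
Round 2 — N7 snaps.
  N7 sheds 90 kN to N2, N24: 45 each.
    N2: 90+45 = 135 ≤ 160
    N24: 80+45 = 125 ≤ 160
No further breaks.

135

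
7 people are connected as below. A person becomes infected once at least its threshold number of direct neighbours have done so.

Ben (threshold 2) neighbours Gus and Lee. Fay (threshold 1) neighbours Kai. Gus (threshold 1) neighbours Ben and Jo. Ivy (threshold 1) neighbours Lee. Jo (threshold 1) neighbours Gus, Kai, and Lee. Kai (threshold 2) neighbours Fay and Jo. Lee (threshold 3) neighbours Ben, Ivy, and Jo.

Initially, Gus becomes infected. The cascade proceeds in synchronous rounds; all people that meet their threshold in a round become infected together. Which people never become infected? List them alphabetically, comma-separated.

Ben, Fay, Ivy, Kai, Lee

Round 1 — Gus becomes infected (initial).
Round 2 — checking thresholds:
  Ben: 1 of 2 neighbours < 2, holds.
  Jo: 1 of 3 neighbours ≥ 1, becomes infected.
Round 3 — no new infections; cascade stops.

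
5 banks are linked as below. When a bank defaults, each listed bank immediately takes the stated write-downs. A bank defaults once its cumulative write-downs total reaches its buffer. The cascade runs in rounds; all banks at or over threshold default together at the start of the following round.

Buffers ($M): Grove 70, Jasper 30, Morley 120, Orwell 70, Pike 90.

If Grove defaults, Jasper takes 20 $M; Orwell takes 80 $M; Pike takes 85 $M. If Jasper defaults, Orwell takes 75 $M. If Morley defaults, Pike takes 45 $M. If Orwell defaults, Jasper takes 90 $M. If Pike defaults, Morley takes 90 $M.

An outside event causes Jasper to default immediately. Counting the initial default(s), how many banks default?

2

Round 1 — Jasper defaults (initial).
  Orwell: +75 → 75 ≥ 70
Round 2 — Orwell defaults.
No further defaults.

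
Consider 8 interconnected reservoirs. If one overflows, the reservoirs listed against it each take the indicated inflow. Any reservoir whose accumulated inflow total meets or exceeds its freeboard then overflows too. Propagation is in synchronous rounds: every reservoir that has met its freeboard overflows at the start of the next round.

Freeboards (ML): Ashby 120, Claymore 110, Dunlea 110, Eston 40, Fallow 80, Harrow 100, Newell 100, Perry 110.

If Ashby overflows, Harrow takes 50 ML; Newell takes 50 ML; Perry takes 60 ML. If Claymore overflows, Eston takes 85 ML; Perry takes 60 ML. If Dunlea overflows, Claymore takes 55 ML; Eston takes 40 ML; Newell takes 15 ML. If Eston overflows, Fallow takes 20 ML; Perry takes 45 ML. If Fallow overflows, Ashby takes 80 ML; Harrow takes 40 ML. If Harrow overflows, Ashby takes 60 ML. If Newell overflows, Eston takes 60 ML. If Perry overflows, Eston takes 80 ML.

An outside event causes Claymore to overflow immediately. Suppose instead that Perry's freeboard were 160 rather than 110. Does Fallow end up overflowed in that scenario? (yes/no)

no

With Perry's freeboard at 160:
Round 1 — Claymore overflows (initial).
  Eston: +85 → 85 ≥ 40
  Perry: +60 → 60 < 160
Round 2 — Eston overflows.
  Fallow: +20 → 20 < 80
  Perry: +45 → 105 < 160
No further overflows.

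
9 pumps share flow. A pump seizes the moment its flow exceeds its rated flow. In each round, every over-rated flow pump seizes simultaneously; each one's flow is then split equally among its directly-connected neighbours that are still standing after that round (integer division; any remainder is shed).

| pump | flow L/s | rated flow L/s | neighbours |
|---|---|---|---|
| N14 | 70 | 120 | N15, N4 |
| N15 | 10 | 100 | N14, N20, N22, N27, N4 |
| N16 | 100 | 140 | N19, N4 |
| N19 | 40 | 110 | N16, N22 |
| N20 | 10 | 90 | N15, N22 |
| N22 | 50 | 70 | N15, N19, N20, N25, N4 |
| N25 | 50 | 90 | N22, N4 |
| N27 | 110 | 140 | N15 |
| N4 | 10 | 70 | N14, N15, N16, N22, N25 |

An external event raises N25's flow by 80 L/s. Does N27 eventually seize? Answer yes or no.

Round 1 — N25 at 130 > 90. N25 seizes.
  N25 sheds 130 L/s to N22, N4: 65 each.
    N22: 50+65 = 115 > 70
    N4: 10+65 = 75 > 70
Round 2 — N22, N4 seize.
  N22 sheds 115 L/s to N15, N19, N20: 38 each (1 lost).
    N15: 10+38 = 48 ≤ 100
    N19: 40+38 = 78 ≤ 110
    N20: 10+38 = 48 ≤ 90
  N4 sheds 75 L/s to N14, N15, N16: 25 each.
    N14: 70+25 = 95 ≤ 120
    N15: 48+25 = 73 ≤ 100
    N16: 100+25 = 125 ≤ 140
No further seizures.

no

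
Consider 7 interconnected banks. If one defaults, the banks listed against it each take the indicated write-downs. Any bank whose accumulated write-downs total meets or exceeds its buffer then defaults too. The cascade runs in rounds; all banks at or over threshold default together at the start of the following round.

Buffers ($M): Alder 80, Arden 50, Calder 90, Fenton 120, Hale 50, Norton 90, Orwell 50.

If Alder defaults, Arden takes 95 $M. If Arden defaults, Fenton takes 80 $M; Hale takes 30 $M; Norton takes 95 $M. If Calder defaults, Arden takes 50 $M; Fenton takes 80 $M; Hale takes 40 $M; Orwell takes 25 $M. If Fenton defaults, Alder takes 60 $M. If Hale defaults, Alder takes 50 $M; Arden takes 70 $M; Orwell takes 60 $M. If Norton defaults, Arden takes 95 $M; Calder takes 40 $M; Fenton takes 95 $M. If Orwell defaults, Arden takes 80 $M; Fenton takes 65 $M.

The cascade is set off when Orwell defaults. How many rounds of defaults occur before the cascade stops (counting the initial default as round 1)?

Round 1 — Orwell defaults (initial).
  Arden: +80 → 80 ≥ 50
  Fenton: +65 → 65 < 120
Round 2 — Arden defaults.
  Fenton: +80 → 145 ≥ 120
  Hale: +30 → 30 < 50
  Norton: +95 → 95 ≥ 90
Round 3 — Fenton, Norton default.
  Alder: +60 → 60 < 80
  Calder: +40 → 40 < 90
No further defaults.

3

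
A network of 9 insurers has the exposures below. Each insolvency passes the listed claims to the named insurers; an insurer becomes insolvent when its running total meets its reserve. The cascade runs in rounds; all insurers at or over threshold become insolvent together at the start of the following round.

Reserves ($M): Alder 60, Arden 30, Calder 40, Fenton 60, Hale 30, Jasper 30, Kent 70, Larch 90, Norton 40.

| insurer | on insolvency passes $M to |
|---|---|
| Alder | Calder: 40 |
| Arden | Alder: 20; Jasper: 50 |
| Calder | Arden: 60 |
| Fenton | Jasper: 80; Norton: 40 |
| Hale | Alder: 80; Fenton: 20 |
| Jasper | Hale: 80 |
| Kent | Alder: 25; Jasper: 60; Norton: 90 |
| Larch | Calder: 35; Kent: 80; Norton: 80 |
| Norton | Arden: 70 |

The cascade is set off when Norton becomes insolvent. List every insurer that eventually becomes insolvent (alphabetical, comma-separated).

Alder, Arden, Calder, Hale, Jasper, Norton

Round 1 — Norton becomes insolvent (initial).
  Arden: +70 → 70 ≥ 30
Round 2 — Arden becomes insolvent.
  Alder: +20 → 20 < 60
  Jasper: +50 → 50 ≥ 30
Round 3 — Jasper becomes insolvent.
  Hale: +80 → 80 ≥ 30
Round 4 — Hale becomes insolvent.
  Alder: +80 → 100 ≥ 60
  Fenton: +20 → 20 < 60
Round 5 — Alder becomes insolvent.
  Calder: +40 → 40 ≥ 40
Round 6 — Calder becomes insolvent.
No further insolvencies.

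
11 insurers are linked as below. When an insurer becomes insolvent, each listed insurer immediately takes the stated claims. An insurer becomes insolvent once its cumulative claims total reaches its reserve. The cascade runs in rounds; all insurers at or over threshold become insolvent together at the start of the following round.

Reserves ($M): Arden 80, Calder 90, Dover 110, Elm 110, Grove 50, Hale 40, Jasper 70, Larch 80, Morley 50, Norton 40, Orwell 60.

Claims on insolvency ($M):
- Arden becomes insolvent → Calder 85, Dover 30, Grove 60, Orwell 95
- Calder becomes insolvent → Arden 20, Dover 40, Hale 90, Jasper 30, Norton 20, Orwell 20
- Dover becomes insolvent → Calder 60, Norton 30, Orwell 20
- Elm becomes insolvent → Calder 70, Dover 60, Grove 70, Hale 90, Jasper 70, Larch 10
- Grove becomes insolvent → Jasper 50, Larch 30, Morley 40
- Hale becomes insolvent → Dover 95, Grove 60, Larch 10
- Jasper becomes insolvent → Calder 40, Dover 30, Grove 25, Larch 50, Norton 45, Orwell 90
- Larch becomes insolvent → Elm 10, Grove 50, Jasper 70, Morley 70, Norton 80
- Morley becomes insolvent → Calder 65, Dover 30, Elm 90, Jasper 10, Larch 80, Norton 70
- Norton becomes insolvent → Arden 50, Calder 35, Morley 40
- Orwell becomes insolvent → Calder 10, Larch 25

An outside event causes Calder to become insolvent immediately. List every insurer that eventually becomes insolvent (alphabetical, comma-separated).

Round 1 — Calder becomes insolvent (initial).
  Arden: +20 → 20 < 80
  Dover: +40 → 40 < 110
  Hale: +90 → 90 ≥ 40
  Jasper: +30 → 30 < 70
  Norton: +20 → 20 < 40
  Orwell: +20 → 20 < 60
Round 2 — Hale becomes insolvent.
  Dover: +95 → 135 ≥ 110
  Grove: +60 → 60 ≥ 50
  Larch: +10 → 10 < 80
Round 3 — Dover, Grove become insolvent.
  Jasper: +50 → 80 ≥ 70
  Larch: +30 → 40 < 80
  Morley: +40 → 40 < 50
  Norton: +30 → 50 ≥ 40
  Orwell: +20 → 40 < 60
Round 4 — Jasper, Norton become insolvent.
  Arden: +50 → 70 < 80
  Larch: +50 → 90 ≥ 80
  Morley: +40 → 80 ≥ 50
  Orwell: +90 → 130 ≥ 60
Round 5 — Larch, Morley, Orwell become insolvent.
  Elm: +10+90 → 100 < 110
No further insolvencies.

Calder, Dover, Grove, Hale, Jasper, Larch, Morley, Norton, Orwell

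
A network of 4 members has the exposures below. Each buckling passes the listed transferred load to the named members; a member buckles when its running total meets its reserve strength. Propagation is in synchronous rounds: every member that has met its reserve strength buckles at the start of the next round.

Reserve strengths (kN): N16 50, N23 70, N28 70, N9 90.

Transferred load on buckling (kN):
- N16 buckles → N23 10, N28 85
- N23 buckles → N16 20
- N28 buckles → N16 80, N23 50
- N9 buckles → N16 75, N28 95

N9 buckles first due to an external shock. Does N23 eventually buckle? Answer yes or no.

no

Round 1 — N9 buckles (initial).
  N16: +75 → 75 ≥ 50
  N28: +95 → 95 ≥ 70
Round 2 — N16, N28 buckle.
  N23: +10+50 → 60 < 70
No further bucklings.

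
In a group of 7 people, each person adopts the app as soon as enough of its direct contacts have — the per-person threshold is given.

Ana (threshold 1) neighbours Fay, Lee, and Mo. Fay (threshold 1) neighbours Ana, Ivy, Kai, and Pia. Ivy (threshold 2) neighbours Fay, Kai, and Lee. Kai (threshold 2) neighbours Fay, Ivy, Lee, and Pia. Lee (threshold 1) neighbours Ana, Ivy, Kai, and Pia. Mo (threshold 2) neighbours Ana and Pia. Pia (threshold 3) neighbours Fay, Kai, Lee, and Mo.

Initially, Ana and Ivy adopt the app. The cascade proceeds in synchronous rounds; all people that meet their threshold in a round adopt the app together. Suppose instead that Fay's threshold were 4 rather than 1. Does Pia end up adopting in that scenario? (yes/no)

no

With Fay's threshold at 4:
Round 1 — Ana, Ivy adopt the app (initial).
Round 2 — checking thresholds:
  Fay: 2 of 4 neighbours < 4, below threshold.
  Kai: 1 of 4 neighbours < 2, below threshold.
  Lee: 2 of 4 neighbours ≥ 1, adopts the app.
  Mo: 1 of 2 neighbours < 2, below threshold.
Round 3 — checking thresholds:
  Fay: 2 of 4 neighbours < 4, below threshold.
  Kai: 2 of 4 neighbours ≥ 2, adopts the app.
  Mo: 1 of 2 neighbours < 2, below threshold.
  Pia: 1 of 4 neighbours < 3, below threshold.
Round 4 — no new adoptions; cascade stops.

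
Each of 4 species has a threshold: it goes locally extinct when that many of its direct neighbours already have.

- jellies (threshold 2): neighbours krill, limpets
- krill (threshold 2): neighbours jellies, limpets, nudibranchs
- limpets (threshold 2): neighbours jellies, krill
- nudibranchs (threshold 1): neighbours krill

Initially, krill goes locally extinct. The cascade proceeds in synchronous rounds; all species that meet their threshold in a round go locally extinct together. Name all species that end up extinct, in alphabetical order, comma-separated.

krill, nudibranchs

Round 1 — krill goes locally extinct (initial).
Round 2 — checking thresholds:
  jellies: 1 of 2 neighbours < 2, holds.
  limpets: 1 of 2 neighbours < 2, holds.
  nudibranchs: 1 of 1 neighbours ≥ 1, goes locally extinct.
Round 3 — no new extinctions; cascade stops.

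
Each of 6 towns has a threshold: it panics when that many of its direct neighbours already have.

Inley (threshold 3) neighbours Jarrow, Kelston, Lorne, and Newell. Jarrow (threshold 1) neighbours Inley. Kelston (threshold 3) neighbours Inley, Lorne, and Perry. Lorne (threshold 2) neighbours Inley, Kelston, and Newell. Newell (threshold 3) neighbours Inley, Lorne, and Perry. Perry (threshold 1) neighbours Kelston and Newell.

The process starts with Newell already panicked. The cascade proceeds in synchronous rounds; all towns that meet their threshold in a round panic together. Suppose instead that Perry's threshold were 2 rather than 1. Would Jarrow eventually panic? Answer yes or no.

With Perry's threshold at 2:
Round 1 — Newell panics (initial).
Round 2 — no new panics; cascade stops.

no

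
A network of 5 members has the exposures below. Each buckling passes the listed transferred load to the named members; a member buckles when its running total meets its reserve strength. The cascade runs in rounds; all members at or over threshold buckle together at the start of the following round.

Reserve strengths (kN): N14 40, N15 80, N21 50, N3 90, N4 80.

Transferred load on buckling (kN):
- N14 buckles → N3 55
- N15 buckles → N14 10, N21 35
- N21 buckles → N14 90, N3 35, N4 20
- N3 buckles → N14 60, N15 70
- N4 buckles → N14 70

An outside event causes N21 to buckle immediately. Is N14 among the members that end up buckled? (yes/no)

yes

Round 1 — N21 buckles (initial).
  N14: +90 → 90 ≥ 40
  N3: +35 → 35 < 90
  N4: +20 → 20 < 80
Round 2 — N14 buckles.
  N3: +55 → 90 ≥ 90
Round 3 — N3 buckles.
  N15: +70 → 70 < 80
No further bucklings.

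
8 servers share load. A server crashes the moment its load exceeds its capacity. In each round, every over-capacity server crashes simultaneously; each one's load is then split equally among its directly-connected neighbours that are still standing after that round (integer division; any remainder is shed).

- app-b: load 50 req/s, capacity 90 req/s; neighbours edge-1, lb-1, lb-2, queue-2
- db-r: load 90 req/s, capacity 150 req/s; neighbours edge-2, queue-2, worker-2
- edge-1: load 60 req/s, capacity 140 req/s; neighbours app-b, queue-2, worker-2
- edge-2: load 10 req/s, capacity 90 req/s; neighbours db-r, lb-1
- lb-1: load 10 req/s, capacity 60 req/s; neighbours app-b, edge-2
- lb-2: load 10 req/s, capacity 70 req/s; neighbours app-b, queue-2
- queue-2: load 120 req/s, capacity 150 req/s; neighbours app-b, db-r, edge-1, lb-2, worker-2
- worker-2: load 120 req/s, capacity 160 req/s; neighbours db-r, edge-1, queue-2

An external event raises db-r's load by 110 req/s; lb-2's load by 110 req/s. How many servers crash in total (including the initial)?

8

Round 1 — db-r at 200 > 150; lb-2 at 120 > 70. db-r, lb-2 crash.
  db-r sheds 200 req/s to edge-2, queue-2, worker-2: 66 each (2 lost).
    edge-2: 10+66 = 76 ≤ 90
    queue-2: 120+66 = 186 > 150
    worker-2: 120+66 = 186 > 160
  lb-2 sheds 120 req/s to app-b, queue-2: 60 each.
    app-b: 50+60 = 110 > 90
    queue-2: 186+60 = 246 > 150
Round 2 — app-b, queue-2, worker-2 crash.
  app-b sheds 110 req/s to edge-1, lb-1: 55 each.
    edge-1: 60+55 = 115 ≤ 140
    lb-1: 10+55 = 65 > 60
  queue-2 sheds 246 req/s to edge-1: 246 each.
    edge-1: 115+246 = 361 > 140
  worker-2 sheds 186 req/s to edge-1: 186 each.
    edge-1: 361+186 = 547 > 140
Round 3 — edge-1, lb-1 crash.
  edge-1 sheds 547 req/s: no online neighbours, lost.
  lb-1 sheds 65 req/s to edge-2: 65 each.
    edge-2: 76+65 = 141 > 90
Round 4 — edge-2 crashes.
  edge-2 sheds 141 req/s: no online neighbours, lost.
No further crashes.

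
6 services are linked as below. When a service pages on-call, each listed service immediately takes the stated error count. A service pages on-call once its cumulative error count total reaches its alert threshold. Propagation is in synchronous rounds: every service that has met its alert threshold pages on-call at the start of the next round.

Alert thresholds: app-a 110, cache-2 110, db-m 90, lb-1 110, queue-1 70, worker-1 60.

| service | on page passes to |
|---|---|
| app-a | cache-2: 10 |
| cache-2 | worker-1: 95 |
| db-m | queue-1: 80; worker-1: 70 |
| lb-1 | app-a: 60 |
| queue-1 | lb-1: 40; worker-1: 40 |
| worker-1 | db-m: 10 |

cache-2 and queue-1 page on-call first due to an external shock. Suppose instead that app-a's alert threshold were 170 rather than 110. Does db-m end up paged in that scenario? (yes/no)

no

With app-a's alert threshold at 170:
Round 1 — cache-2, queue-1 page on-call (initial).
  lb-1: +40 → 40 < 110
  worker-1: +95+40 → 135 ≥ 60
Round 2 — worker-1 pages on-call.
  db-m: +10 → 10 < 90
No further pages.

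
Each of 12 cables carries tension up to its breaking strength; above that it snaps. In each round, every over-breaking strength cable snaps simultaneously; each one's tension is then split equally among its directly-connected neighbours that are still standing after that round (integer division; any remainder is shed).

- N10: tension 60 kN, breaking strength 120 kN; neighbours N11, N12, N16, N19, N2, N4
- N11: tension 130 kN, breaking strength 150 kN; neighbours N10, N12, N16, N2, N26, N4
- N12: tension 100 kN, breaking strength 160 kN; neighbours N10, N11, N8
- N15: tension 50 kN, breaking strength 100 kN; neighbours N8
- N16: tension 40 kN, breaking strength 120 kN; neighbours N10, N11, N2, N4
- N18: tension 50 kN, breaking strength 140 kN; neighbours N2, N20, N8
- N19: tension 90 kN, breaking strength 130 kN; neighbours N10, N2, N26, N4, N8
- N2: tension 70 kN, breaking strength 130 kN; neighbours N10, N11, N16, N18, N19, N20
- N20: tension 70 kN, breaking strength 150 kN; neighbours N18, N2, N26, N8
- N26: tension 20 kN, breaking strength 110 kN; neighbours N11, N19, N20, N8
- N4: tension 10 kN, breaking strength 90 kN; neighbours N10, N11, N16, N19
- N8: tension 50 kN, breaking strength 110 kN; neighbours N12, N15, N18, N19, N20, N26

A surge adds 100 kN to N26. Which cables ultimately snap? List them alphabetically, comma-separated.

N11, N26

Round 1 — N26 at 120 > 110. N26 snaps.
  N26 sheds 120 kN to N11, N19, N20, N8: 30 each.
    N11: 130+30 = 160 > 150
    N19: 90+30 = 120 ≤ 130
    N20: 70+30 = 100 ≤ 150
    N8: 50+30 = 80 ≤ 110
Round 2 — N11 snaps.
  N11 sheds 160 kN to N10, N12, N16, N2, N4: 32 each.
    N10: 60+32 = 92 ≤ 120
    N12: 100+32 = 132 ≤ 160
    N16: 40+32 = 72 ≤ 120
    N2: 70+32 = 102 ≤ 130
    N4: 10+32 = 42 ≤ 90
No further breaks.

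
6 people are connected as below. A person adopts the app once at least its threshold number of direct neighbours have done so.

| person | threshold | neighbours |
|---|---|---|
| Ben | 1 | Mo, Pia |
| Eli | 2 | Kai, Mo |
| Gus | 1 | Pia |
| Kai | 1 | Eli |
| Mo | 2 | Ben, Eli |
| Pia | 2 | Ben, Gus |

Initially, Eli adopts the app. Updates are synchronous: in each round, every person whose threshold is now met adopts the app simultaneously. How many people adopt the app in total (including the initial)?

Round 1 — Eli adopts the app (initial).
Round 2 — checking thresholds:
  Kai: 1 of 1 neighbours ≥ 1, adopts the app.
  Mo: 1 of 2 neighbours < 2, not yet.
Round 3 — no new adoptions; cascade stops.

2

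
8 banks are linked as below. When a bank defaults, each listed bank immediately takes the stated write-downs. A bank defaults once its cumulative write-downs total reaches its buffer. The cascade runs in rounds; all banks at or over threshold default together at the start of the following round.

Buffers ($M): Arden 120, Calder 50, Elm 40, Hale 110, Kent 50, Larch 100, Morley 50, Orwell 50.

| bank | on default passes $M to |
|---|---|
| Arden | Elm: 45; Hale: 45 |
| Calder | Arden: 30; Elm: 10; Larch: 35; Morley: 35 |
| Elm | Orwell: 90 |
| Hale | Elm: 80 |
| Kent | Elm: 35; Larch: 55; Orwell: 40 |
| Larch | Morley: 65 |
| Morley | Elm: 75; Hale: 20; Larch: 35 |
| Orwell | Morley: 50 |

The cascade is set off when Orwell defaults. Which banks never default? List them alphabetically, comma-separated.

Round 1 — Orwell defaults (initial).
  Morley: +50 → 50 ≥ 50
Round 2 — Morley defaults.
  Elm: +75 → 75 ≥ 40
  Hale: +20 → 20 < 110
  Larch: +35 → 35 < 100
Round 3 — Elm defaults.
No further defaults.

Arden, Calder, Hale, Kent, Larch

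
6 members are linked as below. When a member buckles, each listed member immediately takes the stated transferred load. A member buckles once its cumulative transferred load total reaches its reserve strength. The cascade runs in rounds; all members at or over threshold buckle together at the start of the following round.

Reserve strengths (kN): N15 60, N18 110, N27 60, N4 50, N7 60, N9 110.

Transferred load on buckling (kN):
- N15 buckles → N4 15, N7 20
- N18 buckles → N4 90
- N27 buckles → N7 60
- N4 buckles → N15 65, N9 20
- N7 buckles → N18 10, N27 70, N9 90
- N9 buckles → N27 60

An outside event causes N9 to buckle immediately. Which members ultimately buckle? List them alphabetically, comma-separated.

Round 1 — N9 buckles (initial).
  N27: +60 → 60 ≥ 60
Round 2 — N27 buckles.
  N7: +60 → 60 ≥ 60
Round 3 — N7 buckles.
  N18: +10 → 10 < 110
No further bucklings.

N27, N7, N9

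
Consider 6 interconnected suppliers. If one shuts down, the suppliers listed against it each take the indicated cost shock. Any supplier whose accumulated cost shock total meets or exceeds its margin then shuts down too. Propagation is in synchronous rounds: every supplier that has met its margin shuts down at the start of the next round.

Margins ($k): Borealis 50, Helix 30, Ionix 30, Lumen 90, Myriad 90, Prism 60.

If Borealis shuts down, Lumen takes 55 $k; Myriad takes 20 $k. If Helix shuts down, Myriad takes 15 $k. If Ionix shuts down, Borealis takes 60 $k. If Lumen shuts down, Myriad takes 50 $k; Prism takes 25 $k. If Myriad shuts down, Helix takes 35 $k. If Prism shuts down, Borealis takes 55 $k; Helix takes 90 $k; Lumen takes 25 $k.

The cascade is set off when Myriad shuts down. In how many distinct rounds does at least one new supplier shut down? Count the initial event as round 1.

Round 1 — Myriad shuts down (initial).
  Helix: +35 → 35 ≥ 30
Round 2 — Helix shuts down.
No further shutdowns.

2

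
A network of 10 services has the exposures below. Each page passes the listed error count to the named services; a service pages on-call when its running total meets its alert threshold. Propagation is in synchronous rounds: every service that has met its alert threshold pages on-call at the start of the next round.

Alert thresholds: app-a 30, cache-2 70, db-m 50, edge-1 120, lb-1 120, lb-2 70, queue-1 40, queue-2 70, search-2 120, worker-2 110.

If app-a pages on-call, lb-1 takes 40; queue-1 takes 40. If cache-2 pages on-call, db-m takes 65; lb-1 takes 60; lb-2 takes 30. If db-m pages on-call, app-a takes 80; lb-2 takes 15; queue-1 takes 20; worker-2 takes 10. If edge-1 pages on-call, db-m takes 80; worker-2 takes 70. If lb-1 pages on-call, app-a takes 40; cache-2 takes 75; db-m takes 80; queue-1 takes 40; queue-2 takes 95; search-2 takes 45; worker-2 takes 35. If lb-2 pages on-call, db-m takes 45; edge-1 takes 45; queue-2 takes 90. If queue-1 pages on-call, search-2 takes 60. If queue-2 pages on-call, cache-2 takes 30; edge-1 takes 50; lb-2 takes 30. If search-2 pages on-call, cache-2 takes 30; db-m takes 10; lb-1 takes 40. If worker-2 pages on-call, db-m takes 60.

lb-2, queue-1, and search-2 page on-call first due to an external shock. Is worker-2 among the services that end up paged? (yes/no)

no

Round 1 — lb-2, queue-1, search-2 page on-call (initial).
  cache-2: +30 → 30 < 70
  db-m: +45+10 → 55 ≥ 50
  edge-1: +45 → 45 < 120
  lb-1: +40 → 40 < 120
  queue-2: +90 → 90 ≥ 70
Round 2 — db-m, queue-2 page on-call.
  app-a: +80 → 80 ≥ 30
  cache-2: +30 → 60 < 70
  edge-1: +50 → 95 < 120
  worker-2: +10 → 10 < 110
Round 3 — app-a pages on-call.
  lb-1: +40 → 80 < 120
No further pages.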